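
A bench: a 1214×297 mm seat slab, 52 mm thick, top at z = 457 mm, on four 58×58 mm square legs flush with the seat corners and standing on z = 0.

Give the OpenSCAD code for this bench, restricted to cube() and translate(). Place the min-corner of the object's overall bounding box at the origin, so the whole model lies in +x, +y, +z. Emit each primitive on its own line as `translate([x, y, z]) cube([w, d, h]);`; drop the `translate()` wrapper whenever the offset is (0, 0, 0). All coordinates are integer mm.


// leg_h = 457 − 52 = 405
translate([0, 0, 405]) cube([1214, 297, 52]);
cube([58, 58, 405]);
translate([0, 239, 0]) cube([58, 58, 405]);
translate([1156, 0, 0]) cube([58, 58, 405]);
translate([1156, 239, 0]) cube([58, 58, 405]);


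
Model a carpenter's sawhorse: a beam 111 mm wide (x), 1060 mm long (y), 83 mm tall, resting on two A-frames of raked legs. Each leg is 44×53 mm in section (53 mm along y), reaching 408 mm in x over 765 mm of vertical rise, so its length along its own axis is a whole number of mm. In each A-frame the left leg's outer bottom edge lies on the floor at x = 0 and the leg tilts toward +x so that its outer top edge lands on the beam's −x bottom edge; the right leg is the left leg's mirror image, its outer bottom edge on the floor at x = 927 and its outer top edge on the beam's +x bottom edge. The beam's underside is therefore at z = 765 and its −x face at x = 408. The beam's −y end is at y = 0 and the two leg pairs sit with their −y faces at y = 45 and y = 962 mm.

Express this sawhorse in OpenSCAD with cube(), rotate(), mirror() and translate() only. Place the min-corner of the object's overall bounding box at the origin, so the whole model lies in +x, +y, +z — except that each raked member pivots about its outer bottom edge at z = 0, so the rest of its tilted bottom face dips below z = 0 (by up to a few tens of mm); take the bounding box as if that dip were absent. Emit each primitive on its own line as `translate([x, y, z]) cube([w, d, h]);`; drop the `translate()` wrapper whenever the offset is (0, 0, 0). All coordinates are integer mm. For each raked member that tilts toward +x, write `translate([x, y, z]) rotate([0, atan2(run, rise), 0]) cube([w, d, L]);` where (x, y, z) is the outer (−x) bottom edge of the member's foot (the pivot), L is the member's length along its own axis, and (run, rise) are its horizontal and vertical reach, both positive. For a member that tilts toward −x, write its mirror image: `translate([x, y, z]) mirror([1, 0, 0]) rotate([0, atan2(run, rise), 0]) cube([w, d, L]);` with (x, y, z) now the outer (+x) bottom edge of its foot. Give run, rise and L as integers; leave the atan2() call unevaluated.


translate([408, 0, 765]) cube([111, 1060, 83]);
translate([0, 45, 0]) rotate([0, atan2(408, 765), 0]) cube([44, 53, 867]);
translate([927, 45, 0]) mirror([1, 0, 0]) rotate([0, atan2(408, 765), 0]) cube([44, 53, 867]);
translate([0, 962, 0]) rotate([0, atan2(408, 765), 0]) cube([44, 53, 867]);
translate([927, 962, 0]) mirror([1, 0, 0]) rotate([0, atan2(408, 765), 0]) cube([44, 53, 867]);


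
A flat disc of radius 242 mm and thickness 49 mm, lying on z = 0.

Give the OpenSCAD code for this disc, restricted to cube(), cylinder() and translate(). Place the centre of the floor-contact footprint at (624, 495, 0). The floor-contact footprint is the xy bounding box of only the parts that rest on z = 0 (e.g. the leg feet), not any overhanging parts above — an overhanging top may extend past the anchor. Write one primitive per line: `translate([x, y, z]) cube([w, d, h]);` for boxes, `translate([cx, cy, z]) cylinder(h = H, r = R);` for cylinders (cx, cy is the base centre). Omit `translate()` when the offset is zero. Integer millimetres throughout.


translate([624, 495, 0]) cylinder(h = 49, r = 242);


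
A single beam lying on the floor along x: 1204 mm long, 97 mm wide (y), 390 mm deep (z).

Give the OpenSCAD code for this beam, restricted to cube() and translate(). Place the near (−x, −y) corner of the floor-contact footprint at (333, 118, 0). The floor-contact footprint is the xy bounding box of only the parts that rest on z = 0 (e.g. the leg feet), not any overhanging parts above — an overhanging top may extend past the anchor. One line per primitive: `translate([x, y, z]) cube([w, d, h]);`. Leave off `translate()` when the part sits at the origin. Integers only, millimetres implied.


translate([333, 118, 0]) cube([1204, 97, 390]);


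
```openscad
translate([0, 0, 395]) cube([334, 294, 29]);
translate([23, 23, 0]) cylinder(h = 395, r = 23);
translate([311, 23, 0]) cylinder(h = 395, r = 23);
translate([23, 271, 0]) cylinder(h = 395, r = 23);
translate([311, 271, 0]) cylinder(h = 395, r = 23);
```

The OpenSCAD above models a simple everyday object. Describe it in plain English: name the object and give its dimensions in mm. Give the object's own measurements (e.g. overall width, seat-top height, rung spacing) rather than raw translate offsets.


A simple wooden stool: a rectangular seat 334 mm (x) by 294 mm (y), 29 mm thick, top face at z = 424 mm, on four round legs, each 46 mm in diameter. The legs rest on z = 0, each leg's axis is inset half a diameter from the nearest pair of seat edges (so the leg's bounding box is flush with the corner).


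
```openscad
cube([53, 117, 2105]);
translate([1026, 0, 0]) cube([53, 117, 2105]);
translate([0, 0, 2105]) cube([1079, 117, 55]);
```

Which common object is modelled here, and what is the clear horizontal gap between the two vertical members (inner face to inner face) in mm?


A door frame. The clear opening width is 973 mm.

Two 2105 mm tall posts with a header on top — a door frame. The left jamb is 53 mm wide at x = 0; the right jamb starts at x = 1026. The clear opening is 1026 − 53 = 973 mm.


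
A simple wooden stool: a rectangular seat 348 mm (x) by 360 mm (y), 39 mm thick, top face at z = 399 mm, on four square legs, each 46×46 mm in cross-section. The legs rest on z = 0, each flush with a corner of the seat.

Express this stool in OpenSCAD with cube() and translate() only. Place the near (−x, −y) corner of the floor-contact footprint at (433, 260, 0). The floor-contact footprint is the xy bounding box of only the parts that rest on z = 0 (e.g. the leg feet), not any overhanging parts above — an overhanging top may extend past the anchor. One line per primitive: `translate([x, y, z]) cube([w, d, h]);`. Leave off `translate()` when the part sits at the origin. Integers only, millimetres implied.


// leg_h = 399 - 39 = 360
translate([433, 260, 360]) cube([348, 360, 39]);
translate([433, 260, 0]) cube([46, 46, 360]);
translate([735, 260, 0]) cube([46, 46, 360]);
translate([433, 574, 0]) cube([46, 46, 360]);
translate([735, 574, 0]) cube([46, 46, 360]);


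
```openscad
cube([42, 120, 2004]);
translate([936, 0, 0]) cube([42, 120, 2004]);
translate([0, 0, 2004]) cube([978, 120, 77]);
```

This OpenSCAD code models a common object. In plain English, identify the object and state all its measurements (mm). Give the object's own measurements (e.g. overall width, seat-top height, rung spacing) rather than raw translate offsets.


A door frame. The clear opening is 894 mm wide and 2004 mm high. Two 42 mm wide jambs, 120 mm deep, stand either side of the opening from the floor to the top of the opening. A 77 mm thick head sits across the top of both jambs, spanning the full outside width of the frame.


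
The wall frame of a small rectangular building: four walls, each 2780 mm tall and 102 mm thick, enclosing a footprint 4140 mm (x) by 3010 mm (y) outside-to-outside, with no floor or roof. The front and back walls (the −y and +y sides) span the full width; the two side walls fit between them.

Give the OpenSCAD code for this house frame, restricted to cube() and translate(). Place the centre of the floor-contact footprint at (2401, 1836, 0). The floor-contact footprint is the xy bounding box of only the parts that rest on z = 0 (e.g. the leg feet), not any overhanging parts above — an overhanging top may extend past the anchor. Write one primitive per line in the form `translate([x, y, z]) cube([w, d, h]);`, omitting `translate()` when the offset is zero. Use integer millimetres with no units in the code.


translate([331, 331, 0]) cube([4140, 102, 2780]);
translate([331, 3239, 0]) cube([4140, 102, 2780]);
translate([331, 433, 0]) cube([102, 2806, 2780]);
translate([4369, 433, 0]) cube([102, 2806, 2780]);


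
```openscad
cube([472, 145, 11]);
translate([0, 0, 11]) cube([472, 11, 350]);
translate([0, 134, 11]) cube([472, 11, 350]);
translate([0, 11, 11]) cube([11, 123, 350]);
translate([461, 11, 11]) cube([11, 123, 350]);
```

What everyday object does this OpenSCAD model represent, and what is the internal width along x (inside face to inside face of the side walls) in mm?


An open box. The internal width is 450 mm.

A 472×145 base slab with four walls standing on it — an open box. The base is 472 mm wide and the walls are 11 mm thick, so the internal width is 472 − 2 × 11 = 450 mm.


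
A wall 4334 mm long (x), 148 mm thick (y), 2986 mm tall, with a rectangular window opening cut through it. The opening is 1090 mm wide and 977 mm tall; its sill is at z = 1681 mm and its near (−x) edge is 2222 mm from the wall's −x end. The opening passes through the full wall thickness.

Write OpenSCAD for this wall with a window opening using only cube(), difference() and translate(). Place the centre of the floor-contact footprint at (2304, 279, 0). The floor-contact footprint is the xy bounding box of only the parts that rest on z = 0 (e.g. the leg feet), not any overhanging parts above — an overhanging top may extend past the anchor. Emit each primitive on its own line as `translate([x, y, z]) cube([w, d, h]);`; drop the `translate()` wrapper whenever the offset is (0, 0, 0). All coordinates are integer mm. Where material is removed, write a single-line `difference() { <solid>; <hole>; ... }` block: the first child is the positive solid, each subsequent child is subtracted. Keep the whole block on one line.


difference() { translate([137, 205, 0]) cube([4334, 148, 2986]); translate([2359, 205, 1681]) cube([1090, 148, 977]); }


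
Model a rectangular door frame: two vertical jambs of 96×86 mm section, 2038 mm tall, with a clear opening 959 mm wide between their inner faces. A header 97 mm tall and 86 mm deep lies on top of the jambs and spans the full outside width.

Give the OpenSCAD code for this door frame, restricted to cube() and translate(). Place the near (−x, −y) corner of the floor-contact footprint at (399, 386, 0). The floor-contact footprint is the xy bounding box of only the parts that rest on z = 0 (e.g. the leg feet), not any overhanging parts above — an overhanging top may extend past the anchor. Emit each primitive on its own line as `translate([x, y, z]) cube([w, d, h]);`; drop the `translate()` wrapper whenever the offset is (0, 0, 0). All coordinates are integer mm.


translate([399, 386, 0]) cube([96, 86, 2038]);
translate([1454, 386, 0]) cube([96, 86, 2038]);
translate([399, 386, 2038]) cube([1151, 86, 97]);


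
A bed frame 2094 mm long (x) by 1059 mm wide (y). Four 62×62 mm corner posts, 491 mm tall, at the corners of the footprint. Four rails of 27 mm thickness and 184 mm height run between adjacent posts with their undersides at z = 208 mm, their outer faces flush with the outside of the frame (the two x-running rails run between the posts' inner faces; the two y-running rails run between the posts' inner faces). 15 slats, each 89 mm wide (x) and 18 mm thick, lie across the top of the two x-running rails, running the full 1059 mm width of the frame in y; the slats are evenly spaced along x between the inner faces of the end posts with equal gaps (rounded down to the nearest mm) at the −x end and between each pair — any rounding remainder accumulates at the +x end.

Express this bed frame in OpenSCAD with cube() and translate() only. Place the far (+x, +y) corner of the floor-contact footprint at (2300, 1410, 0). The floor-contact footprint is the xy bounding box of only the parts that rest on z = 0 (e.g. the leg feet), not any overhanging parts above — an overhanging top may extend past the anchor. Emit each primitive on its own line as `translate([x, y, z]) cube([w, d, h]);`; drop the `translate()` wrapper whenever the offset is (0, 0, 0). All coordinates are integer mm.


translate([206, 351, 0]) cube([62, 62, 491]);
translate([206, 1348, 0]) cube([62, 62, 491]);
translate([2238, 351, 0]) cube([62, 62, 491]);
translate([2238, 1348, 0]) cube([62, 62, 491]);
translate([268, 351, 208]) cube([1970, 27, 184]);
translate([268, 1383, 208]) cube([1970, 27, 184]);
translate([206, 413, 208]) cube([27, 935, 184]);
translate([2273, 413, 208]) cube([27, 935, 184]);
translate([307, 351, 392]) cube([89, 1059, 18]);
translate([435, 351, 392]) cube([89, 1059, 18]);
translate([563, 351, 392]) cube([89, 1059, 18]);
translate([691, 351, 392]) cube([89, 1059, 18]);
translate([819, 351, 392]) cube([89, 1059, 18]);
translate([947, 351, 392]) cube([89, 1059, 18]);
translate([1075, 351, 392]) cube([89, 1059, 18]);
translate([1203, 351, 392]) cube([89, 1059, 18]);
translate([1331, 351, 392]) cube([89, 1059, 18]);
translate([1459, 351, 392]) cube([89, 1059, 18]);
translate([1587, 351, 392]) cube([89, 1059, 18]);
translate([1715, 351, 392]) cube([89, 1059, 18]);
translate([1843, 351, 392]) cube([89, 1059, 18]);
translate([1971, 351, 392]) cube([89, 1059, 18]);
translate([2099, 351, 392]) cube([89, 1059, 18]);


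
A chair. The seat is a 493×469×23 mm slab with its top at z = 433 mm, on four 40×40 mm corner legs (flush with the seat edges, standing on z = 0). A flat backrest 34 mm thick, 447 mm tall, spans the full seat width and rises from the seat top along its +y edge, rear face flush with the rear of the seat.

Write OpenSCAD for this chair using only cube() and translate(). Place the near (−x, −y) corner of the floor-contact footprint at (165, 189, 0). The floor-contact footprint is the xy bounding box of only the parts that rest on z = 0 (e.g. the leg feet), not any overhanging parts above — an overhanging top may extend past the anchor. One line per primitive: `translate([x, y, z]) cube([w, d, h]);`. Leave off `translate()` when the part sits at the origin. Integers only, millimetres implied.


translate([165, 189, 410]) cube([493, 469, 23]);
translate([165, 189, 0]) cube([40, 40, 410]);
translate([618, 189, 0]) cube([40, 40, 410]);
translate([165, 618, 0]) cube([40, 40, 410]);
translate([618, 618, 0]) cube([40, 40, 410]);
translate([165, 624, 433]) cube([493, 34, 447]);


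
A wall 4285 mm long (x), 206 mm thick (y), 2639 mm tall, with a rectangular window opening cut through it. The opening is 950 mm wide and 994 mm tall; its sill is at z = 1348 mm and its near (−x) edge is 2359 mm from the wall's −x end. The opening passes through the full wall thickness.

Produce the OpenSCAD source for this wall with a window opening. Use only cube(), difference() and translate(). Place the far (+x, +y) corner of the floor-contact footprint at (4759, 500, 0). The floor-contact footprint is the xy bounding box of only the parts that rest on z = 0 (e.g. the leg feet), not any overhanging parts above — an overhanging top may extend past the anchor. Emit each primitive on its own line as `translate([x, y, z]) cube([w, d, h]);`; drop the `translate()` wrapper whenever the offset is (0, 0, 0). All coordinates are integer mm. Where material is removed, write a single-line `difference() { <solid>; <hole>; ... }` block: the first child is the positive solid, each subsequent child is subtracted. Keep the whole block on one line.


difference() { translate([474, 294, 0]) cube([4285, 206, 2639]); translate([2833, 294, 1348]) cube([950, 206, 994]); }


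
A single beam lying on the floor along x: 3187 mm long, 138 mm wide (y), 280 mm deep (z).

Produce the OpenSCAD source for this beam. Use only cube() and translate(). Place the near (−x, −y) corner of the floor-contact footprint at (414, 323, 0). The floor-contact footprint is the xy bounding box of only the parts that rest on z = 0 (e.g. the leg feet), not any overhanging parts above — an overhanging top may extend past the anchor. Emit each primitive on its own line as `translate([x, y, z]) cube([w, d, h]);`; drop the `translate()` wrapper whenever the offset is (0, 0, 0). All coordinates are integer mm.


translate([414, 323, 0]) cube([3187, 138, 280]);


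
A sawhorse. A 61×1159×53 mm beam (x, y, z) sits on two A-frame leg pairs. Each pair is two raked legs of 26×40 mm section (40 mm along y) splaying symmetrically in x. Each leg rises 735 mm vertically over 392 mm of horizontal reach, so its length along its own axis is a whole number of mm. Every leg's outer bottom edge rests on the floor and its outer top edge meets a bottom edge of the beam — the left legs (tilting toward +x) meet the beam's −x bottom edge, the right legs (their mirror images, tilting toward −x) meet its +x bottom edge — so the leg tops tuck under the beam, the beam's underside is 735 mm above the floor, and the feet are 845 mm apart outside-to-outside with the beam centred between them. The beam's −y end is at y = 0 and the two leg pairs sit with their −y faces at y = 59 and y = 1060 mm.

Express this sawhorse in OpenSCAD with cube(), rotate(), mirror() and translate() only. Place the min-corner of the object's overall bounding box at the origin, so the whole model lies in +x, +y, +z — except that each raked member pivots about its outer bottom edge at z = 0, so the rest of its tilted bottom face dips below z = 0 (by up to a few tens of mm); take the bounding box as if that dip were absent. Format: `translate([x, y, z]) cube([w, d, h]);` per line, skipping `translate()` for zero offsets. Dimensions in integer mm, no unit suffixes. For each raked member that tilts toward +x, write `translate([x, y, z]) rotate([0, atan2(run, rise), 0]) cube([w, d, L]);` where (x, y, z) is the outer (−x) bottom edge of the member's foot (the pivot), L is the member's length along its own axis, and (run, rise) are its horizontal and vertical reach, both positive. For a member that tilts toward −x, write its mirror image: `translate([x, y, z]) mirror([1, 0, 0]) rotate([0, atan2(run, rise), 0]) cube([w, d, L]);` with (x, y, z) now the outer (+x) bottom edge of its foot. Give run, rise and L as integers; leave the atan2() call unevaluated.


translate([392, 0, 735]) cube([61, 1159, 53]);
translate([0, 59, 0]) rotate([0, atan2(392, 735), 0]) cube([26, 40, 833]);
translate([845, 59, 0]) mirror([1, 0, 0]) rotate([0, atan2(392, 735), 0]) cube([26, 40, 833]);
translate([0, 1060, 0]) rotate([0, atan2(392, 735), 0]) cube([26, 40, 833]);
translate([845, 1060, 0]) mirror([1, 0, 0]) rotate([0, atan2(392, 735), 0]) cube([26, 40, 833]);


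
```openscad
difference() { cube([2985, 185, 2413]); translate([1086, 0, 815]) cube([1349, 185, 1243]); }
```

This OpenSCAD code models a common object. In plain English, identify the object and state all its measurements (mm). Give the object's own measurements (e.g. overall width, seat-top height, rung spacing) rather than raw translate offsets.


A wall 2985 mm long (x), 185 mm thick (y), 2413 mm tall, with a rectangular window opening cut through it. The opening is 1349 mm wide and 1243 mm tall; its sill is at z = 815 mm and its near (−x) edge is 1086 mm from the wall's −x end. The opening passes through the full wall thickness.


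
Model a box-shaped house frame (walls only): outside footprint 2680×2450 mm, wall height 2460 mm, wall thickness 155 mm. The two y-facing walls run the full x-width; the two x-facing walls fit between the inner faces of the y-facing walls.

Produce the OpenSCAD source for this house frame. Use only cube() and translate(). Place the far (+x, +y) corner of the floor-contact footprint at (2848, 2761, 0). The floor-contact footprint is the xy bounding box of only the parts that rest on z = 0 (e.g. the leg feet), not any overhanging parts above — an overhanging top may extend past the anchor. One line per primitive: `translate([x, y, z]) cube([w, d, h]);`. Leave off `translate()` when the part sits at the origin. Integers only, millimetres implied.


translate([168, 311, 0]) cube([2680, 155, 2460]);
translate([168, 2606, 0]) cube([2680, 155, 2460]);
translate([168, 466, 0]) cube([155, 2140, 2460]);
translate([2693, 466, 0]) cube([155, 2140, 2460]);


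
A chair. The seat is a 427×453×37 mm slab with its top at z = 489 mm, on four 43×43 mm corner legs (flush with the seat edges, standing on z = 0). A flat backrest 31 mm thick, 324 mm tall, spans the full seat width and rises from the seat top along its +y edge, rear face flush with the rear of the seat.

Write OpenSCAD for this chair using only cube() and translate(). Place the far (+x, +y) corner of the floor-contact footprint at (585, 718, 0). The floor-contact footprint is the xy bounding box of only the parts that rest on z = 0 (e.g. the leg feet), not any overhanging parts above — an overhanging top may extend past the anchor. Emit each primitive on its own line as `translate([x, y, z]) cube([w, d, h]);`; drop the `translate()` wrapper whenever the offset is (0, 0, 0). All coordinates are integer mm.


translate([158, 265, 452]) cube([427, 453, 37]);
translate([158, 265, 0]) cube([43, 43, 452]);
translate([542, 265, 0]) cube([43, 43, 452]);
translate([158, 675, 0]) cube([43, 43, 452]);
translate([542, 675, 0]) cube([43, 43, 452]);
translate([158, 687, 489]) cube([427, 31, 324]);


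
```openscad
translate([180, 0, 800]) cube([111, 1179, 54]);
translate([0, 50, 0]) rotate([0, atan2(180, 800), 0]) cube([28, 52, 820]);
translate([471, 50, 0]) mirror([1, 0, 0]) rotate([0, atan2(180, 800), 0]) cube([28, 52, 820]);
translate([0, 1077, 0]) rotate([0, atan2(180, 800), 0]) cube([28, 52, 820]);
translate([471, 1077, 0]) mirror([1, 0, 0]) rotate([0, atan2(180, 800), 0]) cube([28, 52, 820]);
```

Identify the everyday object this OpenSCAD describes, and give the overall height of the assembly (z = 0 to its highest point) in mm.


A sawhorse. The overall height is 854 mm.

A beam across two mirrored pairs of raked legs — a sawhorse. The beam's underside is at z = 800 (matching the legs' vertical rise in atan2(180, 800)) and the beam is 54 mm tall, so its top is at 800 + 54 = 854 mm. The raked legs top out at the beam's underside, so that is the highest point.


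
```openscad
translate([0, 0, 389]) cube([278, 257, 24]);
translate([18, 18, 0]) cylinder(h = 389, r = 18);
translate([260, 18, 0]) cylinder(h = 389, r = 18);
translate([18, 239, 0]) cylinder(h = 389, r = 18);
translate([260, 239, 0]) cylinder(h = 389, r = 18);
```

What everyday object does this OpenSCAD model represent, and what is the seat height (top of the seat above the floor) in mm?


A stool. The seat height is 413 mm.

A 278×257×24 slab at z = 389 on four corner cylinders — a stool. The seat top is 389 + 24 = 413 mm.


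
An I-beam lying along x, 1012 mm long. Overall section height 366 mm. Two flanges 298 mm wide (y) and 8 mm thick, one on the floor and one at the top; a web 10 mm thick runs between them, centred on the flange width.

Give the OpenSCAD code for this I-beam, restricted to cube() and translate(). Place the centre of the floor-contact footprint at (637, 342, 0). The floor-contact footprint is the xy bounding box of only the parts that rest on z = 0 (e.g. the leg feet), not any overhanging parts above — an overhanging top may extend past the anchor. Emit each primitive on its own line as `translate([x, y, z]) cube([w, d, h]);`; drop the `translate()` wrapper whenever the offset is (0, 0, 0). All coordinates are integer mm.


translate([131, 193, 0]) cube([1012, 298, 8]);
translate([131, 337, 8]) cube([1012, 10, 350]);
translate([131, 193, 358]) cube([1012, 298, 8]);


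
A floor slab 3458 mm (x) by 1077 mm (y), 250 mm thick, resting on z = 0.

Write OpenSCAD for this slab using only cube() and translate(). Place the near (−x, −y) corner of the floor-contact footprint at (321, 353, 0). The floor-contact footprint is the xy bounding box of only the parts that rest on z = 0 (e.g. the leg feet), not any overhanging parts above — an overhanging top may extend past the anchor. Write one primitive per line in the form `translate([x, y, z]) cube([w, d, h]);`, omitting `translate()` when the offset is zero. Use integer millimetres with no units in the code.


translate([321, 353, 0]) cube([3458, 1077, 250]);


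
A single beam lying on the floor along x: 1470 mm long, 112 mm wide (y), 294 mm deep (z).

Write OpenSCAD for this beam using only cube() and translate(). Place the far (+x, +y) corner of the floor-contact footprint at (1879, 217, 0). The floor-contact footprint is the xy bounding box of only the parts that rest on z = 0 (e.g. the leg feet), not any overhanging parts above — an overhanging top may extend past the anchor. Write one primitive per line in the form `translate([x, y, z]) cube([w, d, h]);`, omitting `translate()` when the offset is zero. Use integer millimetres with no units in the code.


translate([409, 105, 0]) cube([1470, 112, 294]);


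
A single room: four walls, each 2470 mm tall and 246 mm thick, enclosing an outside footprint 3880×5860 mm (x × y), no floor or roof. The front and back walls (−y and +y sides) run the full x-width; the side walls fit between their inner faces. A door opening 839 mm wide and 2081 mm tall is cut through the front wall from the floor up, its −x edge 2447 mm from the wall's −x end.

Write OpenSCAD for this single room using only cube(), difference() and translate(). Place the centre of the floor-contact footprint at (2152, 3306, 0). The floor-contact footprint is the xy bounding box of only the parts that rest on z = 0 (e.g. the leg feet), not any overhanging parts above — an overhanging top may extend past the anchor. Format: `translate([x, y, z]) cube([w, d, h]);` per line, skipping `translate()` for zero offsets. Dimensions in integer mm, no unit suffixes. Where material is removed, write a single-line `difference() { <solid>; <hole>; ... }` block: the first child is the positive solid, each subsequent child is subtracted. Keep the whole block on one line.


difference() { translate([212, 376, 0]) cube([3880, 246, 2470]); translate([2659, 376, 0]) cube([839, 246, 2081]); }
translate([212, 5990, 0]) cube([3880, 246, 2470]);
translate([212, 622, 0]) cube([246, 5368, 2470]);
translate([3846, 622, 0]) cube([246, 5368, 2470]);


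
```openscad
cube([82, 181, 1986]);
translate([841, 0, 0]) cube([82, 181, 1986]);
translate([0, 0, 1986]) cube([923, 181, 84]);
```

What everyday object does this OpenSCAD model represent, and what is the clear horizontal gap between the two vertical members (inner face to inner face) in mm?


A door frame. The clear opening width is 759 mm.

Two 1986 mm tall posts with a header on top — a door frame. The left jamb is 82 mm wide at x = 0; the right jamb starts at x = 841. The clear opening is 841 − 82 = 759 mm.


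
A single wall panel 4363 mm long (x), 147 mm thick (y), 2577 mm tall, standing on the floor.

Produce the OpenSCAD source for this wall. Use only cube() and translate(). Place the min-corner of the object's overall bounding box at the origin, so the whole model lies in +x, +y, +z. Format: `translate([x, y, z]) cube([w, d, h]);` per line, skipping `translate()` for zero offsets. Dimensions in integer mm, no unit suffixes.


cube([4363, 147, 2577]);


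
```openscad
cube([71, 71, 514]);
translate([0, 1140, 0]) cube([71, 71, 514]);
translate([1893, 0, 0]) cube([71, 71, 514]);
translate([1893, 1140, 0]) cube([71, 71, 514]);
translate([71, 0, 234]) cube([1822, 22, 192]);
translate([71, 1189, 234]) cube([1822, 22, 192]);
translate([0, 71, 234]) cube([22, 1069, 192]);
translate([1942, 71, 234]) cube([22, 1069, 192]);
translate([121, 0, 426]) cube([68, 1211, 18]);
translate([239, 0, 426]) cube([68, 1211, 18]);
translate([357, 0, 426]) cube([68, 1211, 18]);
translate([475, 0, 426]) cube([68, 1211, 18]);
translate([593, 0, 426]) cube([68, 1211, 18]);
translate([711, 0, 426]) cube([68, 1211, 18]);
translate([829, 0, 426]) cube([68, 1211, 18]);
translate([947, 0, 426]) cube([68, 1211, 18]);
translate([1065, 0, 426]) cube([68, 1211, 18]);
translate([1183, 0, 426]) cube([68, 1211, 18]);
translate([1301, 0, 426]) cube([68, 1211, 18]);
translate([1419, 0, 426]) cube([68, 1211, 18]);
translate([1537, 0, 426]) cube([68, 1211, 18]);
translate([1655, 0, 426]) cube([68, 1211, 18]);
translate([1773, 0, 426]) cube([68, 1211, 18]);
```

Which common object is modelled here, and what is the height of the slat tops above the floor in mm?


A bed frame. The slat-top height is 444 mm.

Four posts, four rails, and a row of slats — a bed frame. Slats sit on the rails at z = 234 + 192 = 426; with slat thickness 18, the top is 444 mm.


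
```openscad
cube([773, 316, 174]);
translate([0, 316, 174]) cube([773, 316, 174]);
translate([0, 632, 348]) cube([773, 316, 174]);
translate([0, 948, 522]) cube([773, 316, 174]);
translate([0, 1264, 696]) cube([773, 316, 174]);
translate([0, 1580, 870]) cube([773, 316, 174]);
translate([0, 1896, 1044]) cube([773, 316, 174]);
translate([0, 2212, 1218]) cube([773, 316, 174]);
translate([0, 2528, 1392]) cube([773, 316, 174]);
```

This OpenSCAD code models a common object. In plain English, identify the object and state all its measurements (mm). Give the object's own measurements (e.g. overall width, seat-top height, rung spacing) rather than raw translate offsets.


A straight staircase of 9 solid steps. Each step is 773 mm wide (x), 316 mm deep (y, the going) and 174 mm tall (the rise). The first step rests on the floor; each subsequent step sits one going further in +y and one rise higher in +z, directly behind and above the previous step with no overlap.


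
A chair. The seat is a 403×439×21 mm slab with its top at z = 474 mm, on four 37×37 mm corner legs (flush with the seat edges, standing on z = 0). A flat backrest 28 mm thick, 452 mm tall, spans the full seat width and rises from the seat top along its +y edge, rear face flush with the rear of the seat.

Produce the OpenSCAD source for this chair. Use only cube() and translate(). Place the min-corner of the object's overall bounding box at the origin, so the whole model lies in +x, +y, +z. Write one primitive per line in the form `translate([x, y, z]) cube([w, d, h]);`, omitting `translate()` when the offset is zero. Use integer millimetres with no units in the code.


// leg_h = 474 - 21 = 453
translate([0, 0, 453]) cube([403, 439, 21]);
cube([37, 37, 453]);
translate([366, 0, 0]) cube([37, 37, 453]);
translate([0, 402, 0]) cube([37, 37, 453]);
translate([366, 402, 0]) cube([37, 37, 453]);
translate([0, 411, 474]) cube([403, 28, 452]);


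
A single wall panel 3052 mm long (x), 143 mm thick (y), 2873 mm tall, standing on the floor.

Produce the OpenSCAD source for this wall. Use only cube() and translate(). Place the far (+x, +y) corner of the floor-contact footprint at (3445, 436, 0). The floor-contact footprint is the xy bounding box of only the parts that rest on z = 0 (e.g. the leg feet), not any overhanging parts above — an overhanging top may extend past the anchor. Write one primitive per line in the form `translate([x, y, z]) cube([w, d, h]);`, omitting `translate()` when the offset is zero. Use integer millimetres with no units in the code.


translate([393, 293, 0]) cube([3052, 143, 2873]);


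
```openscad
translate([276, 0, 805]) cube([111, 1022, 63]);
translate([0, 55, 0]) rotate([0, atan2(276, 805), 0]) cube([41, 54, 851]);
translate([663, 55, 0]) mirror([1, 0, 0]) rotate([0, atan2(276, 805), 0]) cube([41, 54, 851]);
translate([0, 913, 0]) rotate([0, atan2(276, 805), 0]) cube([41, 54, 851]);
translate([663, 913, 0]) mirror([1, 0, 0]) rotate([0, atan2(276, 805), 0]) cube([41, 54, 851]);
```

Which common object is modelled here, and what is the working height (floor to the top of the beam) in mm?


A sawhorse. The overall height is 868 mm.

A beam across two mirrored pairs of raked legs — a sawhorse. The beam's underside is at z = 805 (matching the legs' vertical rise in atan2(276, 805)) and the beam is 63 mm tall, so its top is at 805 + 63 = 868 mm. The raked legs top out at the beam's underside, so that is the highest point.


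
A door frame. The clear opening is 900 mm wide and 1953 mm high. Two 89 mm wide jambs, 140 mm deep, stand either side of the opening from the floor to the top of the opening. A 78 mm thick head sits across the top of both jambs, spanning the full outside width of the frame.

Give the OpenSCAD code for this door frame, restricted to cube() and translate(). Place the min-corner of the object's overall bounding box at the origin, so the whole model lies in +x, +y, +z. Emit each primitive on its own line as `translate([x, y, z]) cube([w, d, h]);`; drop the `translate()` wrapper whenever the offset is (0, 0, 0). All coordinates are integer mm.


cube([89, 140, 1953]);
translate([989, 0, 0]) cube([89, 140, 1953]);
translate([0, 0, 1953]) cube([1078, 140, 78]);


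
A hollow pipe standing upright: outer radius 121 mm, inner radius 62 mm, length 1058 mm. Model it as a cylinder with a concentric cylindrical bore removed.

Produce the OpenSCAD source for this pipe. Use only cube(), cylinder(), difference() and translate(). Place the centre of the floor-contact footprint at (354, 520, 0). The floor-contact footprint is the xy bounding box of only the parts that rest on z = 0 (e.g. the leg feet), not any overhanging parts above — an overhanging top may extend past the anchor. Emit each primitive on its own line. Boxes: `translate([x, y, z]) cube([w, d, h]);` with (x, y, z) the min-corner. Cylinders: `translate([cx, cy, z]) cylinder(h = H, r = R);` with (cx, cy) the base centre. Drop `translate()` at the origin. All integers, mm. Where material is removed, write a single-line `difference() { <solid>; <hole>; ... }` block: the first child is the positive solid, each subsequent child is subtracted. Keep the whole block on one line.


difference() { translate([354, 520, 0]) cylinder(h = 1058, r = 121); translate([354, 520, 0]) cylinder(h = 1058, r = 62); }


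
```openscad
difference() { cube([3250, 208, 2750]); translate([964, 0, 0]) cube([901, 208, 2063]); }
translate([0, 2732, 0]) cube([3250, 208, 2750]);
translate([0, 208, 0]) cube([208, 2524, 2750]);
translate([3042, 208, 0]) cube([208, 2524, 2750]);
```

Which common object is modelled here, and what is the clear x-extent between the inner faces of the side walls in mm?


A single room. The interior width is 2834 mm.

Four walls enclosing a rectangle with a door in the front wall — a room. Outside width 3250 minus two 208 mm walls gives 2834 mm.


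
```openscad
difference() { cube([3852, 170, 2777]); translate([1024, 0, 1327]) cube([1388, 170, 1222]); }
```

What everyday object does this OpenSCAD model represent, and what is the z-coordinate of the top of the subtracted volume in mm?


A wall with a window opening. The window head height is 2549 mm.

A wall with a rectangular opening subtracted — a window. Sill at z = 1327, opening 1222 mm tall, so the head is at 1327 + 1222 = 2549 mm.


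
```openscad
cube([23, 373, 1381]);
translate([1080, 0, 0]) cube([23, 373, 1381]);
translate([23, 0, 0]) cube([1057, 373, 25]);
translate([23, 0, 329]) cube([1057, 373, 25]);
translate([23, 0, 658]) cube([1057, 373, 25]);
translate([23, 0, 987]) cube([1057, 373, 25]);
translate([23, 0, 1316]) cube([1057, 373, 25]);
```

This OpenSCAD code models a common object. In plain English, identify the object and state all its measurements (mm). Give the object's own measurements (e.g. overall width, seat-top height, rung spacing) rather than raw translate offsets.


An open bookshelf. Two side panels, each 23 mm thick, 373 mm deep and 1381 mm tall, stand 1103 mm apart (outside-to-outside). Between them sit 5 shelves, each 25 mm thick and 373 mm deep, spanning the full gap between the sides. The bottom shelf rests on the floor (its underside at z = 0) and the clear gap between one shelf's top and the next shelf's underside is 304 mm.


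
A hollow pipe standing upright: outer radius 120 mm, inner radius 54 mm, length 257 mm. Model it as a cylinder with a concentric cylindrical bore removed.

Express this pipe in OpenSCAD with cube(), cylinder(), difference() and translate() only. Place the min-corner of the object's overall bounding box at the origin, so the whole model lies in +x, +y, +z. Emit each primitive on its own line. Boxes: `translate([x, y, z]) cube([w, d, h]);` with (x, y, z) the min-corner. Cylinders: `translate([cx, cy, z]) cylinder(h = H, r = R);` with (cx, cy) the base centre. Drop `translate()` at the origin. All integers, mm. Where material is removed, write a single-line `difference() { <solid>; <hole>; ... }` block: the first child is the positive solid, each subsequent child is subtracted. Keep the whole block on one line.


difference() { translate([120, 120, 0]) cylinder(h = 257, r = 120); translate([120, 120, 0]) cylinder(h = 257, r = 54); }


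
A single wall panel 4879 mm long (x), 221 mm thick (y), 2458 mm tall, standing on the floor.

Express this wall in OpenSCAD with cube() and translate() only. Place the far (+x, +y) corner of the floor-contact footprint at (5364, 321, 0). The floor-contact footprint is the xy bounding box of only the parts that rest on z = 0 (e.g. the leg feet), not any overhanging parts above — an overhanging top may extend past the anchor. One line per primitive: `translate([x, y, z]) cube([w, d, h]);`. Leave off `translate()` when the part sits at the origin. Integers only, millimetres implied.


translate([485, 100, 0]) cube([4879, 221, 2458]);


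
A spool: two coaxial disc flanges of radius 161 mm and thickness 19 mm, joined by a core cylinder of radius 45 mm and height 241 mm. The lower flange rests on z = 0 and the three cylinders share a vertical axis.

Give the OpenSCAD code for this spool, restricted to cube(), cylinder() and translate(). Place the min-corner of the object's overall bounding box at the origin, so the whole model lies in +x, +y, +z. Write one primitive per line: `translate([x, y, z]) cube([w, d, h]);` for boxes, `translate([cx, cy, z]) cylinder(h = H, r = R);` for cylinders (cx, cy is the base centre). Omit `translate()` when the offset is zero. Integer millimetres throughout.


translate([161, 161, 0]) cylinder(h = 19, r = 161);
translate([161, 161, 19]) cylinder(h = 241, r = 45);
translate([161, 161, 260]) cylinder(h = 19, r = 161);


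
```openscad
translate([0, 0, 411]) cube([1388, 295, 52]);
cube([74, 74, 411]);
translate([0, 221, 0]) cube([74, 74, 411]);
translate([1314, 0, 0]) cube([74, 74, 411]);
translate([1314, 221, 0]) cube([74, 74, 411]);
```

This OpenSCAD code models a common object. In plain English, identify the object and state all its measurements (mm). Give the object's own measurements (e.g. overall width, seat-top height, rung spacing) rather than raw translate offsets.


A bench: a 1388×295 mm seat slab, 52 mm thick, top at z = 463 mm, on four 74×74 mm square legs flush with the seat corners and standing on z = 0.


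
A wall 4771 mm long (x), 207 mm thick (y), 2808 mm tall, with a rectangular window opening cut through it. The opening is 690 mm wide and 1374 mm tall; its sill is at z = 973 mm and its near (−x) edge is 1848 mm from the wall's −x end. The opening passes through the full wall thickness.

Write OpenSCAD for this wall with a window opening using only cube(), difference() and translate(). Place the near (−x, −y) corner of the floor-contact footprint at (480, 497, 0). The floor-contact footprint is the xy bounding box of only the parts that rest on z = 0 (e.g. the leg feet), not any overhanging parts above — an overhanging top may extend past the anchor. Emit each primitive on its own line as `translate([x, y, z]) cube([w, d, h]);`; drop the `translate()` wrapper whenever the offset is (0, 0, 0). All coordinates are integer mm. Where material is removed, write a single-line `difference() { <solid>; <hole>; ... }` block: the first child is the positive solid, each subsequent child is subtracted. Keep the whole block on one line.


difference() { translate([480, 497, 0]) cube([4771, 207, 2808]); translate([2328, 497, 973]) cube([690, 207, 1374]); }
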